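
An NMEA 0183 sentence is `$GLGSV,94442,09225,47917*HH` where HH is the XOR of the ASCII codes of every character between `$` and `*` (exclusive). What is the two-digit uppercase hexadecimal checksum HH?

XOR the ASCII codes of the payload characters:
  'G' = 0x47 → acc = 0x47
  'L' = 0x4C → acc = 0x0B
  'G' = 0x47 → acc = 0x4C
  'S' = 0x53 → acc = 0x1F
  'V' = 0x56 → acc = 0x49
  ',' = 0x2C → acc = 0x65
  '9' = 0x39 → acc = 0x5C
  '4' = 0x34 → acc = 0x68
  '4' = 0x34 → acc = 0x5C
  '4' = 0x34 → acc = 0x68
  '2' = 0x32 → acc = 0x5A
  ',' = 0x2C → acc = 0x76
  '0' = 0x30 → acc = 0x46
  '9' = 0x39 → acc = 0x7F
  '2' = 0x32 → acc = 0x4D
  '2' = 0x32 → acc = 0x7F
  '5' = 0x35 → acc = 0x4A
  ',' = 0x2C → acc = 0x66
  '4' = 0x34 → acc = 0x52
  '7' = 0x37 → acc = 0x65
  '9' = 0x39 → acc = 0x5C
  '1' = 0x31 → acc = 0x6D
  '7' = 0x37 → acc = 0x5A
Checksum = 0x5A.

5A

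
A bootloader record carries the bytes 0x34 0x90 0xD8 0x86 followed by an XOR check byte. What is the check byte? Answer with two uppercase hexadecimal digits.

XOR the bytes together:
  start with 0x34
  0x34 ⊕ 0x90 = 0xA4
  0xA4 ⊕ 0xD8 = 0x7C
  0x7C ⊕ 0x86 = 0xFA

FA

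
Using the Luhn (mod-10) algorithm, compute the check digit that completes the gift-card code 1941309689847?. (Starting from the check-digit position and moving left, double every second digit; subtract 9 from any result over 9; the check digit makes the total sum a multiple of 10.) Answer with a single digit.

7

Partial digits right→left: 7 4 8 9 8 6 9 0 3 1 4 9 1
Double every second digit counting from the check-digit position (so the 1st, 3rd, 5th, ... of the partial from the right).
  doubled (with −9 where >9): 5 7 7 9 6 8 2 → sum 44
  kept as-is: 4 9 6 0 1 9 → sum 29
Total = 44 + 29 = 73.
Check digit = (10 − (73 mod 10)) mod 10 = 7.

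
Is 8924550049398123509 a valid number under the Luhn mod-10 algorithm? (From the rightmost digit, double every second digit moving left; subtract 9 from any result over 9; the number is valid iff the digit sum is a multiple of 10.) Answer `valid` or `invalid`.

From the right, keep odd positions and double even positions (subtract 9 from any doubled value over 9):
  doubled (positions 2,4,...): 0 6 2 9 9 0 1 8 9 → sum 44
  kept (positions 1,3,...): 9 5 2 8 3 4 0 5 2 8 → sum 46
Total = 90.
90 mod 10 = 0, so the number is valid.

valid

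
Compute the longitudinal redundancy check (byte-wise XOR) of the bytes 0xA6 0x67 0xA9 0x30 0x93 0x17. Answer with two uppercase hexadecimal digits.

DC

XOR the bytes together:
  start with 0xA6
  0xA6 ⊕ 0x67 = 0xC1
  0xC1 ⊕ 0xA9 = 0x68
  0x68 ⊕ 0x30 = 0x58
  0x58 ⊕ 0x93 = 0xCB
  0xCB ⊕ 0x17 = 0xDC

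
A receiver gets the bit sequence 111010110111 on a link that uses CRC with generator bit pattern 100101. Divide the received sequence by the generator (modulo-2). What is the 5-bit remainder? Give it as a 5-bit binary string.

Modulo-2 division of 111010110111 by 100101:
  pos 0: 111010 XOR 100101 = 011111
  pos 1: 111111 XOR 100101 = 011010
  pos 2: 110101 XOR 100101 = 010000
  pos 3: 100000 XOR 100101 = 000101
  pos 6: 101111 XOR 100101 = 001010
Remainder = 01010 (nonzero — an error is detected).

01010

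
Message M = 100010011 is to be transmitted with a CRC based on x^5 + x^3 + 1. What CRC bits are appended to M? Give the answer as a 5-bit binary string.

Append 5 zeros: 10001001100000. Divide by 101001 (XOR where the leading bit is 1):
  pos 0: 100010 XOR 101001 = 001011
  pos 2: 101101 XOR 101001 = 000100
  pos 5: 100100 XOR 101001 = 001101
  pos 7: 110100 XOR 101001 = 011101
  pos 8: 111010 XOR 101001 = 010011
Remainder (last 5 bits) = 10011. This is the CRC / FCS.

10011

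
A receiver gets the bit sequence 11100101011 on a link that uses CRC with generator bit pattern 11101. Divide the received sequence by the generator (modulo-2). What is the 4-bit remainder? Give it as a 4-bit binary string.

Modulo-2 division of 11100101011 by 11101:
  pos 0: 11100 XOR 11101 = 00001
  pos 4: 11010 XOR 11101 = 00111
  pos 6: 11111 XOR 11101 = 00010
Remainder = 0010 (nonzero — an error is detected).

0010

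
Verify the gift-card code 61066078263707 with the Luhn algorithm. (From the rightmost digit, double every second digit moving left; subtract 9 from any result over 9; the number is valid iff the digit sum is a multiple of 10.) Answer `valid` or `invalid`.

From the right, keep odd positions and double even positions (subtract 9 from any doubled value over 9):
  doubled (positions 2,4,...): 0 6 4 5 3 0 3 → sum 21
  kept (positions 1,3,...): 7 7 6 8 0 6 1 → sum 35
Total = 56.
56 mod 10 = 6, so the number is invalid.

invalid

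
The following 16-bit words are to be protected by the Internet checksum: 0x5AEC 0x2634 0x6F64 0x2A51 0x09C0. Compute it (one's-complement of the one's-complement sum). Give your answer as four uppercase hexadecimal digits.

One's-complement addition (fold any carry out of bit 15 back into bit 0):
  0x5AEC + 0x2634 = 0x08120
  0x8120 + 0x6F64 = 0x0F084
  0xF084 + 0x2A51 = 0x11AD5 → wrap carry → 0x1AD6
  0x1AD6 + 0x09C0 = 0x02496
One's-complement sum = 0x2496.
Checksum = ~0x2496 & 0xFFFF = 0xDB69.

DB69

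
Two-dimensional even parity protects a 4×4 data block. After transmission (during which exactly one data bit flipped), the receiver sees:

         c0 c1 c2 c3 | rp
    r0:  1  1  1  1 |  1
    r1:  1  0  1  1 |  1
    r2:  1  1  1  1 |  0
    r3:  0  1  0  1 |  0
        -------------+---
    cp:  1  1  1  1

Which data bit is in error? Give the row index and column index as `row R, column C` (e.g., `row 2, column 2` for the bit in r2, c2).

Recompute each row's even parity and compare to rp:
  r0: data parity 0, sent rp 1 → mismatch
  r1: data parity 1, sent rp 1 → ok
  r2: data parity 0, sent rp 0 → ok
  r3: data parity 0, sent rp 0 → ok
Recompute each column's even parity and compare to cp:
  c0: data parity 1, sent cp 1 → ok
  c1: data parity 1, sent cp 1 → ok
  c2: data parity 1, sent cp 1 → ok
  c3: data parity 0, sent cp 1 → mismatch
Exactly one row (r0) and one column (c3) fail → the flipped bit is at their intersection.

row 0, column 3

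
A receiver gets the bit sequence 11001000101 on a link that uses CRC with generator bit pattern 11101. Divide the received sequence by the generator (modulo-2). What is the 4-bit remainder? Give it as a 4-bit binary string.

0111

Modulo-2 division of 11001000101 by 11101:
  pos 0: 11001 XOR 11101 = 00100
  pos 2: 10000 XOR 11101 = 01101
  pos 3: 11010 XOR 11101 = 00111
  pos 5: 11110 XOR 11101 = 00011
Remainder = 0111 (nonzero — an error is detected).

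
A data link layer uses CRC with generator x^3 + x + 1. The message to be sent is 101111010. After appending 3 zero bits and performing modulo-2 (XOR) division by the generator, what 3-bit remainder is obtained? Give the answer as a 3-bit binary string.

Append 3 zeros: 101111010000. Divide by 1011 (XOR where the leading bit is 1):
  pos 0: 1011 XOR 1011 = 0000
  pos 4: 1101 XOR 1011 = 0110
  pos 5: 1100 XOR 1011 = 0111
  pos 6: 1110 XOR 1011 = 0101
  pos 7: 1010 XOR 1011 = 0001
Remainder (last 3 bits) = 010. This is the CRC / FCS.

010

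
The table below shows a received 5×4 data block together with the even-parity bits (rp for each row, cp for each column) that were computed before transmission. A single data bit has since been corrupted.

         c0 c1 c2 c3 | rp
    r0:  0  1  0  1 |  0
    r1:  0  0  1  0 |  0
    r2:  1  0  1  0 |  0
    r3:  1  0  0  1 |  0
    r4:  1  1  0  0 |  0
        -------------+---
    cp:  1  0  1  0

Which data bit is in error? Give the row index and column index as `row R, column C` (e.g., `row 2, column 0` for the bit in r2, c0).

Recompute each row's even parity and compare to rp:
  r0: data parity 0, sent rp 0 → ok
  r1: data parity 1, sent rp 0 → mismatch
  r2: data parity 0, sent rp 0 → ok
  r3: data parity 0, sent rp 0 → ok
  r4: data parity 0, sent rp 0 → ok
Recompute each column's even parity and compare to cp:
  c0: data parity 1, sent cp 1 → ok
  c1: data parity 0, sent cp 0 → ok
  c2: data parity 0, sent cp 1 → mismatch
  c3: data parity 0, sent cp 0 → ok
Exactly one row (r1) and one column (c2) fail → the flipped bit is at their intersection.

row 1, column 2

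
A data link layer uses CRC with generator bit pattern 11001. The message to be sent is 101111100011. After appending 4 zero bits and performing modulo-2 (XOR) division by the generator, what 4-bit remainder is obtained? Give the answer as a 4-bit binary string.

0100

Append 4 zeros: 1011111000110000. Divide by 11001 (XOR where the leading bit is 1):
  pos 0: 10111 XOR 11001 = 01110
  pos 1: 11101 XOR 11001 = 00100
  pos 3: 10010 XOR 11001 = 01011
  pos 4: 10110 XOR 11001 = 01111
  pos 5: 11110 XOR 11001 = 00111
  pos 7: 11111 XOR 11001 = 00110
  pos 9: 11000 XOR 11001 = 00001
Remainder (last 4 bits) = 0100. This is the CRC / FCS.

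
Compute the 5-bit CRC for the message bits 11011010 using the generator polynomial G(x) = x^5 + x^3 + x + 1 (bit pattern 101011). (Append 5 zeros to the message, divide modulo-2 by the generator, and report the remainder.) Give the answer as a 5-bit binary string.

Append 5 zeros: 1101101000000. Divide by 101011 (XOR where the leading bit is 1):
  pos 0: 110110 XOR 101011 = 011101
  pos 1: 111011 XOR 101011 = 010000
  pos 2: 100000 XOR 101011 = 001011
  pos 4: 101100 XOR 101011 = 000111
  pos 7: 111000 XOR 101011 = 010011
Remainder (last 5 bits) = 10011. This is the CRC / FCS.

10011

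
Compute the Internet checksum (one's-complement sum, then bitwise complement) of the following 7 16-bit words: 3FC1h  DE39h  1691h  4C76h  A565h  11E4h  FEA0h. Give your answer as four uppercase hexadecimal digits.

One's-complement addition (fold any carry out of bit 15 back into bit 0):
  0x3FC1 + 0xDE39 = 0x11DFA → wrap carry → 0x1DFB
  0x1DFB + 0x1691 = 0x0348C
  0x348C + 0x4C76 = 0x08102
  0x8102 + 0xA565 = 0x12667 → wrap carry → 0x2668
  0x2668 + 0x11E4 = 0x0384C
  0x384C + 0xFEA0 = 0x136EC → wrap carry → 0x36ED
One's-complement sum = 0x36ED.
Checksum = ~0x36ED & 0xFFFF = 0xC912.

C912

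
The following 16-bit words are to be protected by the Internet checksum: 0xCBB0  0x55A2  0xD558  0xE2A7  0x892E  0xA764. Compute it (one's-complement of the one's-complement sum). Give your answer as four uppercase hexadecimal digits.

F618

One's-complement addition (fold any carry out of bit 15 back into bit 0):
  0xCBB0 + 0x55A2 = 0x12152 → wrap carry → 0x2153
  0x2153 + 0xD558 = 0x0F6AB
  0xF6AB + 0xE2A7 = 0x1D952 → wrap carry → 0xD953
  0xD953 + 0x892E = 0x16281 → wrap carry → 0x6282
  0x6282 + 0xA764 = 0x109E6 → wrap carry → 0x09E7
One's-complement sum = 0x09E7.
Checksum = ~0x09E7 & 0xFFFF = 0xF618.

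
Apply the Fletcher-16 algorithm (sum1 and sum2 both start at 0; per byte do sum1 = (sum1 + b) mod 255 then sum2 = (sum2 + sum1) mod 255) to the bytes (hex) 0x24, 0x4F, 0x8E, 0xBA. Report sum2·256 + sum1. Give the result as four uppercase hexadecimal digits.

Running sums (mod 255):
  after byte 0 (0x24): sum1=36, sum2=36
  after byte 1 (0x4F): sum1=115, sum2=151
  after byte 2 (0x8E): sum1=2, sum2=153
  after byte 3 (0xBA): sum1=188, sum2=86
Checksum = sum2·256 + sum1 = 86·256 + 188 = 22204 = 0x56BC.

56BC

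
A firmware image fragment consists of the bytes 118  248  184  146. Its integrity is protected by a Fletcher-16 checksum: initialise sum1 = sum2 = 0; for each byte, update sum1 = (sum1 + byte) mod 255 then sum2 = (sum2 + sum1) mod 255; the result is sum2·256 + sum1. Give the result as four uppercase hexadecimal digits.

C8BA

Running sums (mod 255):
  after byte 0 (118): sum1=118, sum2=118
  after byte 1 (248): sum1=111, sum2=229
  after byte 2 (184): sum1=40, sum2=14
  after byte 3 (146): sum1=186, sum2=200
Checksum = sum2·256 + sum1 = 200·256 + 186 = 51386 = 0xC8BA.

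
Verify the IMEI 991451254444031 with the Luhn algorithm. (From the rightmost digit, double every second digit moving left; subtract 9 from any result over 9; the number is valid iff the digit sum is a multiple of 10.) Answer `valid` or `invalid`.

invalid

From the right, keep odd positions and double even positions (subtract 9 from any doubled value over 9):
  doubled (positions 2,4,...): 6 8 8 1 2 8 9 → sum 42
  kept (positions 1,3,...): 1 0 4 4 2 5 1 9 → sum 26
Total = 68.
68 mod 10 = 8, so the number is invalid.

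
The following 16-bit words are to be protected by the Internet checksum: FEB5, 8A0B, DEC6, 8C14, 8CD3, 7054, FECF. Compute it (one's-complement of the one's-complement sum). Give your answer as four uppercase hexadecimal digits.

One's-complement addition (fold any carry out of bit 15 back into bit 0):
  0xFEB5 + 0x8A0B = 0x188C0 → wrap carry → 0x88C1
  0x88C1 + 0xDEC6 = 0x16787 → wrap carry → 0x6788
  0x6788 + 0x8C14 = 0x0F39C
  0xF39C + 0x8CD3 = 0x1806F → wrap carry → 0x8070
  0x8070 + 0x7054 = 0x0F0C4
  0xF0C4 + 0xFECF = 0x1EF93 → wrap carry → 0xEF94
One's-complement sum = 0xEF94.
Checksum = ~0xEF94 & 0xFFFF = 0x106B.

106B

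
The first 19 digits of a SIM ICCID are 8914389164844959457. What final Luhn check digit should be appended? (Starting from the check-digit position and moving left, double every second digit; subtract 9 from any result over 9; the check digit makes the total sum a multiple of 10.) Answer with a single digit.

1

Partial digits right→left: 7 5 4 9 5 9 4 4 8 4 6 1 9 8 3 4 1 9 8
Double every second digit counting from the check-digit position (so the 1st, 3rd, 5th, ... of the partial from the right).
  doubled (with −9 where >9): 5 8 1 8 7 3 9 6 2 7 → sum 56
  kept as-is: 5 9 9 4 4 1 8 4 9 → sum 53
Total = 56 + 53 = 109.
Check digit = (10 − (109 mod 10)) mod 10 = 1.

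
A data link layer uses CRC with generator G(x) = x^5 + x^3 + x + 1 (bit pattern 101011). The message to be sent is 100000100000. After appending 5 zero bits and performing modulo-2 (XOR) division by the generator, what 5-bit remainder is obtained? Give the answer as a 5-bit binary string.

10001

Append 5 zeros: 10000010000000000. Divide by 101011 (XOR where the leading bit is 1):
  pos 0: 100000 XOR 101011 = 001011
  pos 2: 101110 XOR 101011 = 000101
  pos 5: 101000 XOR 101011 = 000011
  pos 9: 110000 XOR 101011 = 011011
  pos 10: 110110 XOR 101011 = 011101
  pos 11: 111010 XOR 101011 = 010001
Remainder (last 5 bits) = 10001. This is the CRC / FCS.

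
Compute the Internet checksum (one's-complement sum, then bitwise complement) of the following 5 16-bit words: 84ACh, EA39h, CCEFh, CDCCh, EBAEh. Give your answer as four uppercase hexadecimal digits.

0AAE

One's-complement addition (fold any carry out of bit 15 back into bit 0):
  0x84AC + 0xEA39 = 0x16EE5 → wrap carry → 0x6EE6
  0x6EE6 + 0xCCEF = 0x13BD5 → wrap carry → 0x3BD6
  0x3BD6 + 0xCDCC = 0x109A2 → wrap carry → 0x09A3
  0x09A3 + 0xEBAE = 0x0F551
One's-complement sum = 0xF551.
Checksum = ~0xF551 & 0xFFFF = 0x0AAE.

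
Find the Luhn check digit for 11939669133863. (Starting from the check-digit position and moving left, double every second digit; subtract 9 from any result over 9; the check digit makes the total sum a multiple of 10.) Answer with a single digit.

Partial digits right→left: 3 6 8 3 3 1 9 6 6 9 3 9 1 1
Double every second digit counting from the check-digit position (so the 1st, 3rd, 5th, ... of the partial from the right).
  doubled (with −9 where >9): 6 7 6 9 3 6 2 → sum 39
  kept as-is: 6 3 1 6 9 9 1 → sum 35
Total = 39 + 35 = 74.
Check digit = (10 − (74 mod 10)) mod 10 = 6.

6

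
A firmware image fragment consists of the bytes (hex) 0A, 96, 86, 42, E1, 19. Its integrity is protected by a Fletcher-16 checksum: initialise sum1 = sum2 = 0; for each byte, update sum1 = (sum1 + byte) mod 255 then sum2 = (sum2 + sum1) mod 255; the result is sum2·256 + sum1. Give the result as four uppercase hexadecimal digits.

EA64

Running sums (mod 255):
  after byte 0 (0A): sum1=10, sum2=10
  after byte 1 (96): sum1=160, sum2=170
  after byte 2 (86): sum1=39, sum2=209
  after byte 3 (42): sum1=105, sum2=59
  after byte 4 (E1): sum1=75, sum2=134
  after byte 5 (19): sum1=100, sum2=234
Checksum = sum2·256 + sum1 = 234·256 + 100 = 60004 = 0xEA64.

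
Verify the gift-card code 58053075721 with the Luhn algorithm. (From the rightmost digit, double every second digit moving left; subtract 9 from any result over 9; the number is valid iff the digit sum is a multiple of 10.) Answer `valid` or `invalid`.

From the right, keep odd positions and double even positions (subtract 9 from any doubled value over 9):
  doubled (positions 2,4,...): 4 1 0 1 7 → sum 13
  kept (positions 1,3,...): 1 7 7 3 0 5 → sum 23
Total = 36.
36 mod 10 = 6, so the number is invalid.

invalid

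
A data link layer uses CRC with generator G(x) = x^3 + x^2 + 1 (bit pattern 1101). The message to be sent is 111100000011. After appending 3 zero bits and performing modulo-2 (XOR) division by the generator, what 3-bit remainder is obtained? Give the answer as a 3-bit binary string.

Append 3 zeros: 111100000011000. Divide by 1101 (XOR where the leading bit is 1):
  pos 0: 1111 XOR 1101 = 0010
  pos 2: 1000 XOR 1101 = 0101
  pos 3: 1010 XOR 1101 = 0111
  pos 4: 1110 XOR 1101 = 0011
  pos 6: 1100 XOR 1101 = 0001
  pos 9: 1110 XOR 1101 = 0011
  pos 11: 1100 XOR 1101 = 0001
Remainder (last 3 bits) = 001. This is the CRC / FCS.

001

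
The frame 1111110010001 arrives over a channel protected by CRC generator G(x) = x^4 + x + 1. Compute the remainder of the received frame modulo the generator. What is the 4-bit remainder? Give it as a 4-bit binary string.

Modulo-2 division of 1111110010001 by 10011:
  pos 0: 11111 XOR 10011 = 01100
  pos 1: 11001 XOR 10011 = 01010
  pos 2: 10100 XOR 10011 = 00111
  pos 4: 11101 XOR 10011 = 01110
  pos 5: 11100 XOR 10011 = 01111
  pos 6: 11110 XOR 10011 = 01101
  pos 7: 11010 XOR 10011 = 01001
  pos 8: 10011 XOR 10011 = 00000
Remainder = 0000 (zero — the frame passes the CRC check).

0000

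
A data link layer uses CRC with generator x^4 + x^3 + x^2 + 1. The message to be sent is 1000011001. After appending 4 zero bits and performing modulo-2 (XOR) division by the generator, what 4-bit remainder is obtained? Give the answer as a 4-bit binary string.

Append 4 zeros: 10000110010000. Divide by 11101 (XOR where the leading bit is 1):
  pos 0: 10000 XOR 11101 = 01101
  pos 1: 11011 XOR 11101 = 00110
  pos 3: 11010 XOR 11101 = 00111
  pos 5: 11101 XOR 11101 = 00000
Remainder (last 4 bits) = 0000. This is the CRC / FCS.

0000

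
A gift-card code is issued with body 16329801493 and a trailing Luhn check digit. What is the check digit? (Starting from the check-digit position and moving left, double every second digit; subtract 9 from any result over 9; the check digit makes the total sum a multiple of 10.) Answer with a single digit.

3

Partial digits right→left: 3 9 4 1 0 8 9 2 3 6 1
Double every second digit counting from the check-digit position (so the 1st, 3rd, 5th, ... of the partial from the right).
  doubled (with −9 where >9): 6 8 0 9 6 2 → sum 31
  kept as-is: 9 1 8 2 6 → sum 26
Total = 31 + 26 = 57.
Check digit = (10 − (57 mod 10)) mod 10 = 3.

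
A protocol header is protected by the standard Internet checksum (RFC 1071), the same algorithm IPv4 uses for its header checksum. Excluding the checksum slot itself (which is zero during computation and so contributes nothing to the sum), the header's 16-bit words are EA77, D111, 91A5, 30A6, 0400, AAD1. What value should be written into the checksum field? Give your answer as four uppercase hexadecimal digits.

One's-complement addition (fold any carry out of bit 15 back into bit 0):
  0xEA77 + 0xD111 = 0x1BB88 → wrap carry → 0xBB89
  0xBB89 + 0x91A5 = 0x14D2E → wrap carry → 0x4D2F
  0x4D2F + 0x30A6 = 0x07DD5
  0x7DD5 + 0x0400 = 0x081D5
  0x81D5 + 0xAAD1 = 0x12CA6 → wrap carry → 0x2CA7
One's-complement sum = 0x2CA7.
Checksum = ~0x2CA7 & 0xFFFF = 0xD358.

D358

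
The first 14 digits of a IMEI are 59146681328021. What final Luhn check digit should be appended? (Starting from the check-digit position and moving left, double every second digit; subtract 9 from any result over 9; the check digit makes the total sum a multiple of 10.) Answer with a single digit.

9

Partial digits right→left: 1 2 0 8 2 3 1 8 6 6 4 1 9 5
Double every second digit counting from the check-digit position (so the 1st, 3rd, 5th, ... of the partial from the right).
  doubled (with −9 where >9): 2 0 4 2 3 8 9 → sum 28
  kept as-is: 2 8 3 8 6 1 5 → sum 33
Total = 28 + 33 = 61.
Check digit = (10 − (61 mod 10)) mod 10 = 9.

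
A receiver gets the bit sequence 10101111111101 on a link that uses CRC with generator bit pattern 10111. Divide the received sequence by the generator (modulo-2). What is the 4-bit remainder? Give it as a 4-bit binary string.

Modulo-2 division of 10101111111101 by 10111:
  pos 0: 10101 XOR 10111 = 00010
  pos 3: 10111 XOR 10111 = 00000
  pos 8: 11110 XOR 10111 = 01001
  pos 9: 10011 XOR 10111 = 00100
Remainder = 0100 (nonzero — an error is detected).

0100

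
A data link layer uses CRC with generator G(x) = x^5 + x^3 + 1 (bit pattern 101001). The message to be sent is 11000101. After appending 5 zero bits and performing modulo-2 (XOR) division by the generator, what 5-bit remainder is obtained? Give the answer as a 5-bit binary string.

Append 5 zeros: 1100010100000. Divide by 101001 (XOR where the leading bit is 1):
  pos 0: 110001 XOR 101001 = 011000
  pos 1: 110000 XOR 101001 = 011001
  pos 2: 110011 XOR 101001 = 011010
  pos 3: 110100 XOR 101001 = 011101
  pos 4: 111010 XOR 101001 = 010011
  pos 5: 100110 XOR 101001 = 001111
  pos 7: 111100 XOR 101001 = 010101
Remainder (last 5 bits) = 10101. This is the CRC / FCS.

10101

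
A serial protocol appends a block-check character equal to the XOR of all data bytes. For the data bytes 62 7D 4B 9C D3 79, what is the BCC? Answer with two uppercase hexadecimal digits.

XOR the bytes together:
  start with 0x62
  0x62 ⊕ 0x7D = 0x1F
  0x1F ⊕ 0x4B = 0x54
  0x54 ⊕ 0x9C = 0xC8
  0xC8 ⊕ 0xD3 = 0x1B
  0x1B ⊕ 0x79 = 0x62

62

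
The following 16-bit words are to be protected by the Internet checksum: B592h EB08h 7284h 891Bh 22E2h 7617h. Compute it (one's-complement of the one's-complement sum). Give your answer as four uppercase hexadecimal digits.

One's-complement addition (fold any carry out of bit 15 back into bit 0):
  0xB592 + 0xEB08 = 0x1A09A → wrap carry → 0xA09B
  0xA09B + 0x7284 = 0x1131F → wrap carry → 0x1320
  0x1320 + 0x891B = 0x09C3B
  0x9C3B + 0x22E2 = 0x0BF1D
  0xBF1D + 0x7617 = 0x13534 → wrap carry → 0x3535
One's-complement sum = 0x3535.
Checksum = ~0x3535 & 0xFFFF = 0xCACA.

CACA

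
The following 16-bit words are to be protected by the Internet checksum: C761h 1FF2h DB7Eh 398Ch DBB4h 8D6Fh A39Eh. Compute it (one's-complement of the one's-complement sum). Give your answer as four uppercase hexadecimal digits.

One's-complement addition (fold any carry out of bit 15 back into bit 0):
  0xC761 + 0x1FF2 = 0x0E753
  0xE753 + 0xDB7E = 0x1C2D1 → wrap carry → 0xC2D2
  0xC2D2 + 0x398C = 0x0FC5E
  0xFC5E + 0xDBB4 = 0x1D812 → wrap carry → 0xD813
  0xD813 + 0x8D6F = 0x16582 → wrap carry → 0x6583
  0x6583 + 0xA39E = 0x10921 → wrap carry → 0x0922
One's-complement sum = 0x0922.
Checksum = ~0x0922 & 0xFFFF = 0xF6DD.

F6DD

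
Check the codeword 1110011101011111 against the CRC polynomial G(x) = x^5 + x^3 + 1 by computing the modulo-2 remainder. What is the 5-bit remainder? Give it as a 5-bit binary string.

01001

Modulo-2 division of 1110011101011111 by 101001:
  pos 0: 111001 XOR 101001 = 010000
  pos 1: 100001 XOR 101001 = 001000
  pos 3: 100010 XOR 101001 = 001011
  pos 5: 101110 XOR 101001 = 000111
  pos 8: 111111 XOR 101001 = 010110
  pos 9: 101101 XOR 101001 = 000100
Remainder = 01001 (nonzero — an error is detected).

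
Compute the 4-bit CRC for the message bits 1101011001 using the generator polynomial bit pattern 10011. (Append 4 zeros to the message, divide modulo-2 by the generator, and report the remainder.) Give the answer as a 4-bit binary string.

Append 4 zeros: 11010110010000. Divide by 10011 (XOR where the leading bit is 1):
  pos 0: 11010 XOR 10011 = 01001
  pos 1: 10011 XOR 10011 = 00000
  pos 6: 10010 XOR 10011 = 00001
Remainder (last 4 bits) = 1000. This is the CRC / FCS.

1000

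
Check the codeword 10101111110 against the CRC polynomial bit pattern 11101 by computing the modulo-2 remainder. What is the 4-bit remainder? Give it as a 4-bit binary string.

0000

Modulo-2 division of 10101111110 by 11101:
  pos 0: 10101 XOR 11101 = 01000
  pos 1: 10001 XOR 11101 = 01100
  pos 2: 11001 XOR 11101 = 00100
  pos 4: 10011 XOR 11101 = 01110
  pos 5: 11101 XOR 11101 = 00000
Remainder = 0000 (zero — the frame passes the CRC check).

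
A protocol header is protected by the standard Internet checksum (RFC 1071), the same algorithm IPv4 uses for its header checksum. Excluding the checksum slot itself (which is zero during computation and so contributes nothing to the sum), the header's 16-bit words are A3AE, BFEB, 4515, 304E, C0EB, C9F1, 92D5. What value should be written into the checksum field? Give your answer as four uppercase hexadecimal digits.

One's-complement addition (fold any carry out of bit 15 back into bit 0):
  0xA3AE + 0xBFEB = 0x16399 → wrap carry → 0x639A
  0x639A + 0x4515 = 0x0A8AF
  0xA8AF + 0x304E = 0x0D8FD
  0xD8FD + 0xC0EB = 0x199E8 → wrap carry → 0x99E9
  0x99E9 + 0xC9F1 = 0x163DA → wrap carry → 0x63DB
  0x63DB + 0x92D5 = 0x0F6B0
One's-complement sum = 0xF6B0.
Checksum = ~0xF6B0 & 0xFFFF = 0x094F.

094F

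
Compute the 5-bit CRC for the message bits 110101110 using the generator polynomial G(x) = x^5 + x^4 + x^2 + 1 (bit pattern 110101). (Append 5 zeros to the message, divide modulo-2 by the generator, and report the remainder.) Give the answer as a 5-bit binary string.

Append 5 zeros: 11010111000000. Divide by 110101 (XOR where the leading bit is 1):
  pos 0: 110101 XOR 110101 = 000000
  pos 6: 110000 XOR 110101 = 000101
Remainder (last 5 bits) = 10100. This is the CRC / FCS.

10100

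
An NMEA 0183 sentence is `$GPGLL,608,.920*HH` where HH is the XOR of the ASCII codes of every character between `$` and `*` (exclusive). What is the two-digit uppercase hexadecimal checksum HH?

7B

XOR the ASCII codes of the payload characters:
  'G' = 0x47 → acc = 0x47
  'P' = 0x50 → acc = 0x17
  'G' = 0x47 → acc = 0x50
  'L' = 0x4C → acc = 0x1C
  'L' = 0x4C → acc = 0x50
  ',' = 0x2C → acc = 0x7C
  '6' = 0x36 → acc = 0x4A
  '0' = 0x30 → acc = 0x7A
  '8' = 0x38 → acc = 0x42
  ',' = 0x2C → acc = 0x6E
  '.' = 0x2E → acc = 0x40
  '9' = 0x39 → acc = 0x79
  '2' = 0x32 → acc = 0x4B
  '0' = 0x30 → acc = 0x7B
Checksum = 0x7B.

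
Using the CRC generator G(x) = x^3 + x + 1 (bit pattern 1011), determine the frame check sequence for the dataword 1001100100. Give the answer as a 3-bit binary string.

110

Append 3 zeros: 1001100100000. Divide by 1011 (XOR where the leading bit is 1):
  pos 0: 1001 XOR 1011 = 0010
  pos 2: 1010 XOR 1011 = 0001
  pos 5: 1010 XOR 1011 = 0001
  pos 8: 1000 XOR 1011 = 0011
Remainder (last 3 bits) = 110. This is the CRC / FCS.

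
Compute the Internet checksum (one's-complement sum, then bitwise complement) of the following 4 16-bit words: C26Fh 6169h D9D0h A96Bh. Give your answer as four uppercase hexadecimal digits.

One's-complement addition (fold any carry out of bit 15 back into bit 0):
  0xC26F + 0x6169 = 0x123D8 → wrap carry → 0x23D9
  0x23D9 + 0xD9D0 = 0x0FDA9
  0xFDA9 + 0xA96B = 0x1A714 → wrap carry → 0xA715
One's-complement sum = 0xA715.
Checksum = ~0xA715 & 0xFFFF = 0x58EA.

58EA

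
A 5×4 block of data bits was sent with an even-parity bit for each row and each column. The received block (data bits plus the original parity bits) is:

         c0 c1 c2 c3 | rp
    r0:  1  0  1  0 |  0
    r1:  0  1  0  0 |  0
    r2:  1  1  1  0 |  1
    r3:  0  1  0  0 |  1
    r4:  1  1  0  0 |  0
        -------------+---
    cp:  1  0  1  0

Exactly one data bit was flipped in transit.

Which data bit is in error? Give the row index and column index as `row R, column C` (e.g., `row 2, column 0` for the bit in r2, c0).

row 1, column 2

Recompute each row's even parity and compare to rp:
  r0: data parity 0, sent rp 0 → ok
  r1: data parity 1, sent rp 0 → mismatch
  r2: data parity 1, sent rp 1 → ok
  r3: data parity 1, sent rp 1 → ok
  r4: data parity 0, sent rp 0 → ok
Recompute each column's even parity and compare to cp:
  c0: data parity 1, sent cp 1 → ok
  c1: data parity 0, sent cp 0 → ok
  c2: data parity 0, sent cp 1 → mismatch
  c3: data parity 0, sent cp 0 → ok
Exactly one row (r1) and one column (c2) fail → the flipped bit is at their intersection.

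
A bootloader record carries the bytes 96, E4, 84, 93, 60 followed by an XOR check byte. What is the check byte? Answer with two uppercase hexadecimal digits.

XOR the bytes together:
  start with 0x96
  0x96 ⊕ 0xE4 = 0x72
  0x72 ⊕ 0x84 = 0xF6
  0xF6 ⊕ 0x93 = 0x65
  0x65 ⊕ 0x60 = 0x05

05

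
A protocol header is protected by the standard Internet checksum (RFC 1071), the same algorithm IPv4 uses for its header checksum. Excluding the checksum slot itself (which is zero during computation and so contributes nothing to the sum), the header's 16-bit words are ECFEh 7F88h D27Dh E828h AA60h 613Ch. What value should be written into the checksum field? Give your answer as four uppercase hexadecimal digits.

One's-complement addition (fold any carry out of bit 15 back into bit 0):
  0xECFE + 0x7F88 = 0x16C86 → wrap carry → 0x6C87
  0x6C87 + 0xD27D = 0x13F04 → wrap carry → 0x3F05
  0x3F05 + 0xE828 = 0x1272D → wrap carry → 0x272E
  0x272E + 0xAA60 = 0x0D18E
  0xD18E + 0x613C = 0x132CA → wrap carry → 0x32CB
One's-complement sum = 0x32CB.
Checksum = ~0x32CB & 0xFFFF = 0xCD34.

CD34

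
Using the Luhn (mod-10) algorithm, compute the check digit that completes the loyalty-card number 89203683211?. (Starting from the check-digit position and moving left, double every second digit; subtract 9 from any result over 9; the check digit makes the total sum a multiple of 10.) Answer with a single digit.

1

Partial digits right→left: 1 1 2 3 8 6 3 0 2 9 8
Double every second digit counting from the check-digit position (so the 1st, 3rd, 5th, ... of the partial from the right).
  doubled (with −9 where >9): 2 4 7 6 4 7 → sum 30
  kept as-is: 1 3 6 0 9 → sum 19
Total = 30 + 19 = 49.
Check digit = (10 − (49 mod 10)) mod 10 = 1.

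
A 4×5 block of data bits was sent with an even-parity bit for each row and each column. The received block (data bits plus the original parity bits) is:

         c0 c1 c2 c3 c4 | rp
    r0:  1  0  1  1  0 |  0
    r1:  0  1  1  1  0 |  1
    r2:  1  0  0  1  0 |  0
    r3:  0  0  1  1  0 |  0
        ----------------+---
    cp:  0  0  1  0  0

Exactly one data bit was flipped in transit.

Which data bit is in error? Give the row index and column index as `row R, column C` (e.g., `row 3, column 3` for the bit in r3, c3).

Recompute each row's even parity and compare to rp:
  r0: data parity 1, sent rp 0 → mismatch
  r1: data parity 1, sent rp 1 → ok
  r2: data parity 0, sent rp 0 → ok
  r3: data parity 0, sent rp 0 → ok
Recompute each column's even parity and compare to cp:
  c0: data parity 0, sent cp 0 → ok
  c1: data parity 1, sent cp 0 → mismatch
  c2: data parity 1, sent cp 1 → ok
  c3: data parity 0, sent cp 0 → ok
  c4: data parity 0, sent cp 0 → ok
Exactly one row (r0) and one column (c1) fail → the flipped bit is at their intersection.

row 0, column 1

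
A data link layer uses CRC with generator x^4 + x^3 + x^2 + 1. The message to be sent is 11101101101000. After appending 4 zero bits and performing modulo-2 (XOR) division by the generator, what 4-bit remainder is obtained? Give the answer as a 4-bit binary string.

Append 4 zeros: 111011011010000000. Divide by 11101 (XOR where the leading bit is 1):
  pos 0: 11101 XOR 11101 = 00000
  pos 5: 10110 XOR 11101 = 01011
  pos 6: 10111 XOR 11101 = 01010
  pos 7: 10100 XOR 11101 = 01001
  pos 8: 10010 XOR 11101 = 01111
  pos 9: 11110 XOR 11101 = 00011
  pos 12: 11000 XOR 11101 = 00101
Remainder (last 4 bits) = 1010. This is the CRC / FCS.

1010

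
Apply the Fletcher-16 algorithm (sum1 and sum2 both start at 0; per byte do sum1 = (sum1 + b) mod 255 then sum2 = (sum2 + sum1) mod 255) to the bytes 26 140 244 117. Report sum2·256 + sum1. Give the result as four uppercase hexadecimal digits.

6D11

Running sums (mod 255):
  after byte 0 (26): sum1=26, sum2=26
  after byte 1 (140): sum1=166, sum2=192
  after byte 2 (244): sum1=155, sum2=92
  after byte 3 (117): sum1=17, sum2=109
Checksum = sum2·256 + sum1 = 109·256 + 17 = 27921 = 0x6D11.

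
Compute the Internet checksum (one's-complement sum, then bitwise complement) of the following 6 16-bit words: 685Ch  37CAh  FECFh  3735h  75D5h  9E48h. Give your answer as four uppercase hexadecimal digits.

15B6

One's-complement addition (fold any carry out of bit 15 back into bit 0):
  0x685C + 0x37CA = 0x0A026
  0xA026 + 0xFECF = 0x19EF5 → wrap carry → 0x9EF6
  0x9EF6 + 0x3735 = 0x0D62B
  0xD62B + 0x75D5 = 0x14C00 → wrap carry → 0x4C01
  0x4C01 + 0x9E48 = 0x0EA49
One's-complement sum = 0xEA49.
Checksum = ~0xEA49 & 0xFFFF = 0x15B6.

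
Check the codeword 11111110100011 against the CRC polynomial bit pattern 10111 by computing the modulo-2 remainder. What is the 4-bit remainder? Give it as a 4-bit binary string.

Modulo-2 division of 11111110100011 by 10111:
  pos 0: 11111 XOR 10111 = 01000
  pos 1: 10001 XOR 10111 = 00110
  pos 3: 11010 XOR 10111 = 01101
  pos 4: 11011 XOR 10111 = 01100
  pos 5: 11000 XOR 10111 = 01111
  pos 6: 11110 XOR 10111 = 01001
  pos 7: 10010 XOR 10111 = 00101
  pos 9: 10111 XOR 10111 = 00000
Remainder = 0000 (zero — the frame passes the CRC check).

0000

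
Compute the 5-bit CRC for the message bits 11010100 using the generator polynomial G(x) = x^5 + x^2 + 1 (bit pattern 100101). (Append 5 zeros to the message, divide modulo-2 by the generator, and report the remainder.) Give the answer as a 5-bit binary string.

00111

Append 5 zeros: 1101010000000. Divide by 100101 (XOR where the leading bit is 1):
  pos 0: 110101 XOR 100101 = 010000
  pos 1: 100000 XOR 100101 = 000101
  pos 4: 101000 XOR 100101 = 001101
  pos 6: 110100 XOR 100101 = 010001
  pos 7: 100010 XOR 100101 = 000111
Remainder (last 5 bits) = 00111. This is the CRC / FCS.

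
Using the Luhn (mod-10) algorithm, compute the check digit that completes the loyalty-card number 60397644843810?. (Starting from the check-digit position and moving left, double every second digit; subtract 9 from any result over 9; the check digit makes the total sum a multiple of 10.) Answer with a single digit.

3

Partial digits right→left: 0 1 8 3 4 8 4 4 6 7 9 3 0 6
Double every second digit counting from the check-digit position (so the 1st, 3rd, 5th, ... of the partial from the right).
  doubled (with −9 where >9): 0 7 8 8 3 9 0 → sum 35
  kept as-is: 1 3 8 4 7 3 6 → sum 32
Total = 35 + 32 = 67.
Check digit = (10 − (67 mod 10)) mod 10 = 3.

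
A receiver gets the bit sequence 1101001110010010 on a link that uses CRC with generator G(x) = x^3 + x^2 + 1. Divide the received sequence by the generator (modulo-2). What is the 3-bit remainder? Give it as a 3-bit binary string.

Modulo-2 division of 1101001110010010 by 1101:
  pos 0: 1101 XOR 1101 = 0000
  pos 6: 1110 XOR 1101 = 0011
  pos 8: 1101 XOR 1101 = 0000
Remainder = 010 (nonzero — an error is detected).

010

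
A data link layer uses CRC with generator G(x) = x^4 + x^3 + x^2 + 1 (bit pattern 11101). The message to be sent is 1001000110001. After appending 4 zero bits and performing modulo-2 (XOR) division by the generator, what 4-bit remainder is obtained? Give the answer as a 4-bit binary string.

0001

Append 4 zeros: 10010001100010000. Divide by 11101 (XOR where the leading bit is 1):
  pos 0: 10010 XOR 11101 = 01111
  pos 1: 11110 XOR 11101 = 00011
  pos 4: 11011 XOR 11101 = 00110
  pos 6: 11000 XOR 11101 = 00101
  pos 8: 10101 XOR 11101 = 01000
  pos 9: 10000 XOR 11101 = 01101
  pos 10: 11010 XOR 11101 = 00111
  pos 12: 11100 XOR 11101 = 00001
Remainder (last 4 bits) = 0001. This is the CRC / FCS.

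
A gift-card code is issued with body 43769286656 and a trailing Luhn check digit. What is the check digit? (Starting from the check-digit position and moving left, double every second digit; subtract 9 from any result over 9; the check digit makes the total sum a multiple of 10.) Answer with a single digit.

Partial digits right→left: 6 5 6 6 8 2 9 6 7 3 4
Double every second digit counting from the check-digit position (so the 1st, 3rd, 5th, ... of the partial from the right).
  doubled (with −9 where >9): 3 3 7 9 5 8 → sum 35
  kept as-is: 5 6 2 6 3 → sum 22
Total = 35 + 22 = 57.
Check digit = (10 − (57 mod 10)) mod 10 = 3.

3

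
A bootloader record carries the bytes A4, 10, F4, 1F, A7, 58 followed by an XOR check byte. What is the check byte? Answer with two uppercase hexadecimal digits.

A0

XOR the bytes together:
  start with 0xA4
  0xA4 ⊕ 0x10 = 0xB4
  0xB4 ⊕ 0xF4 = 0x40
  0x40 ⊕ 0x1F = 0x5F
  0x5F ⊕ 0xA7 = 0xF8
  0xF8 ⊕ 0x58 = 0xA0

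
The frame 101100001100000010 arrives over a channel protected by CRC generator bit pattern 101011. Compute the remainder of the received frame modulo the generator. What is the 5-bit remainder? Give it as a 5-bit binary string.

Modulo-2 division of 101100001100000010 by 101011:
  pos 0: 101100 XOR 101011 = 000111
  pos 3: 111001 XOR 101011 = 010010
  pos 4: 100101 XOR 101011 = 001110
  pos 6: 111000 XOR 101011 = 010011
  pos 7: 100110 XOR 101011 = 001101
  pos 9: 110100 XOR 101011 = 011111
  pos 10: 111110 XOR 101011 = 010101
  pos 11: 101011 XOR 101011 = 000000
Remainder = 00000 (zero — the frame passes the CRC check).

00000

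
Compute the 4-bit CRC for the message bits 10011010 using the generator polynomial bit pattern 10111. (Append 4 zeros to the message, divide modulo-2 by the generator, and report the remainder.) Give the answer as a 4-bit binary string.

Append 4 zeros: 100110100000. Divide by 10111 (XOR where the leading bit is 1):
  pos 0: 10011 XOR 10111 = 00100
  pos 2: 10001 XOR 10111 = 00110
  pos 4: 11000 XOR 10111 = 01111
  pos 5: 11110 XOR 10111 = 01001
  pos 6: 10010 XOR 10111 = 00101
Remainder (last 4 bits) = 1010. This is the CRC / FCS.

1010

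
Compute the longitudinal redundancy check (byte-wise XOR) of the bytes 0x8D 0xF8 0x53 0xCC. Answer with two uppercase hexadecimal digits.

XOR the bytes together:
  start with 0x8D
  0x8D ⊕ 0xF8 = 0x75
  0x75 ⊕ 0x53 = 0x26
  0x26 ⊕ 0xCC = 0xEA

EA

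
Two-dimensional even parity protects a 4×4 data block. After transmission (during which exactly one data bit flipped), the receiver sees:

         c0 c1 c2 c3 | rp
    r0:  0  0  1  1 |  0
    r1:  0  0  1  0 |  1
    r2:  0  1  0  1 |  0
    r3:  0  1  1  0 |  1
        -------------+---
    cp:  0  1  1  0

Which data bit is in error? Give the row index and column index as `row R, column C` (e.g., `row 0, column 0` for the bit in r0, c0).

row 3, column 1

Recompute each row's even parity and compare to rp:
  r0: data parity 0, sent rp 0 → ok
  r1: data parity 1, sent rp 1 → ok
  r2: data parity 0, sent rp 0 → ok
  r3: data parity 0, sent rp 1 → mismatch
Recompute each column's even parity and compare to cp:
  c0: data parity 0, sent cp 0 → ok
  c1: data parity 0, sent cp 1 → mismatch
  c2: data parity 1, sent cp 1 → ok
  c3: data parity 0, sent cp 0 → ok
Exactly one row (r3) and one column (c1) fail → the flipped bit is at their intersection.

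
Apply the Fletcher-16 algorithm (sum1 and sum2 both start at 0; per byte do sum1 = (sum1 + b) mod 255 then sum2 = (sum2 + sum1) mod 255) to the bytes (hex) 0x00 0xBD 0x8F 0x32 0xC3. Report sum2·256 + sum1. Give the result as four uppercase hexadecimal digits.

CD43

Running sums (mod 255):
  after byte 0 (0x00): sum1=0, sum2=0
  after byte 1 (0xBD): sum1=189, sum2=189
  after byte 2 (0x8F): sum1=77, sum2=11
  after byte 3 (0x32): sum1=127, sum2=138
  after byte 4 (0xC3): sum1=67, sum2=205
Checksum = sum2·256 + sum1 = 205·256 + 67 = 52547 = 0xCD43.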